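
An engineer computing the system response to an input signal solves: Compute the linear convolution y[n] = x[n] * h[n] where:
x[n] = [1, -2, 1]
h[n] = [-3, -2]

y[n] = sum_k x[k]*h[n-k]. Output length = len(x) + len(h) - 1 = 3 + 2 - 1 = 4.
y[0] = 1*-3 = -3
y[1] = -2*-3 + 1*-2 = 4
y[2] = 1*-3 + -2*-2 = 1
y[3] = 1*-2 = -2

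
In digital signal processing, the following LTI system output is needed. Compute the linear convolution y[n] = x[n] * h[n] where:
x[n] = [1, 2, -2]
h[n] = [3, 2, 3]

y[n] = sum_k x[k]*h[n-k]. Output length = len(x) + len(h) - 1 = 3 + 3 - 1 = 5.
y[0] = 1*3 = 3
y[1] = 2*3 + 1*2 = 8
y[2] = -2*3 + 2*2 + 1*3 = 1
y[3] = -2*2 + 2*3 = 2
y[4] = -2*3 = -6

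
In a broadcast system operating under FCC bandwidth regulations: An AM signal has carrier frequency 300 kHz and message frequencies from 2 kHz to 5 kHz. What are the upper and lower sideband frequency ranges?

Upper sideband (USB) = fc + [fm_low, fm_high] = 300 + [2, 5] = [302, 305] kHz
Lower sideband (LSB) = fc - [fm_high, fm_low] = 300 - [5, 2] = [295, 298] kHz
Total occupied spectrum: 295 kHz to 305 kHz (plus carrier at 300 kHz)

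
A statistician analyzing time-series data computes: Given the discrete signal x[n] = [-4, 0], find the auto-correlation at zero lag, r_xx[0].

The auto-correlation at zero lag r_xx[0] equals the signal energy.
r_xx[0] = sum of x[n]^2 = (-4)^2 + 0^2
= 16 + 0 = 16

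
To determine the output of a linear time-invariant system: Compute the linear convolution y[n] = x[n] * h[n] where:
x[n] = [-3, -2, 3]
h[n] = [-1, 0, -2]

y[n] = sum_k x[k]*h[n-k]. Output length = len(x) + len(h) - 1 = 3 + 3 - 1 = 5.
y[0] = -3*-1 = 3
y[1] = -2*-1 + -3*0 = 2
y[2] = 3*-1 + -2*0 + -3*-2 = 3
y[3] = 3*0 + -2*-2 = 4
y[4] = 3*-2 = -6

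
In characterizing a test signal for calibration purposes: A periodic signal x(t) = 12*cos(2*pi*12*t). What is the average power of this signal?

Average power of A*cos(wt) is A^2/2.
P = 12^2 / 2 = 144/2 = 72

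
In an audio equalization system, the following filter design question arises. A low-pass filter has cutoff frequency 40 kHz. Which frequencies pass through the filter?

A low-pass filter passes all frequencies below the cutoff frequency 40 kHz and attenuates higher frequencies.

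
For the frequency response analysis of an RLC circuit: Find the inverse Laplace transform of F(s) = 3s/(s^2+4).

Standard pair: s/(s^2+w^2) <-> cos(wt)*u(t)
With k=3, w=2: f(t) = 3*cos(2t)*u(t)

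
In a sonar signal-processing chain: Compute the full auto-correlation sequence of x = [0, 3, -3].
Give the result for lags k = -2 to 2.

r_xx[k] = sum_m x[m]*x[m+k], indexed from 0, for k = -2 to 2:
  r_xx[-2] = x[2]*x[0] = 0
  r_xx[-1] = x[1]*x[0] + x[2]*x[1] = -9
  r_xx[0] = x[0]*x[0] + x[1]*x[1] + x[2]*x[2] = 18
  r_xx[1] = x[0]*x[1] + x[1]*x[2] = -9
  r_xx[2] = x[0]*x[2] = 0
r_xx = [0, -9, 18, -9, 0]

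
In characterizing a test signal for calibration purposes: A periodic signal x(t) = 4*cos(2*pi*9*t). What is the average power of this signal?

Average power of A*cos(wt) is A^2/2.
P = 4^2 / 2 = 16/2 = 8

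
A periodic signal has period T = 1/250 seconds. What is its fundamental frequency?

The fundamental frequency is the reciprocal of the period.
f = 1/T = 1/(1/250) = 250 Hz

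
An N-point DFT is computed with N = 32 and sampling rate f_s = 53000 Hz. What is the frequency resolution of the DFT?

DFT frequency resolution = f_s / N
= 53000 / 32 = 6625/4 Hz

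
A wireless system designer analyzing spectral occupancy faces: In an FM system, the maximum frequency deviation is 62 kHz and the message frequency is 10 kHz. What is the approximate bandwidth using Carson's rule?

Carson's rule: BW = 2*(delta_f + f_m)
= 2*(62 + 10) kHz = 144 kHz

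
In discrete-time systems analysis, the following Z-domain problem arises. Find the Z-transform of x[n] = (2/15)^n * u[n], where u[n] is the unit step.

The Z-transform of a^n * u[n] is z/(z-a) for |z| > |a|.
Here a = 2/15, so X(z) = z/(z - (2/15)) = 15z/(15z - 2)
ROC: |z| > 2/15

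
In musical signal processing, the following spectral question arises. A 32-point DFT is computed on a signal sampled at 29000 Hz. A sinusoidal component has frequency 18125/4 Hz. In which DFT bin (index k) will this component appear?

DFT frequency resolution = f_s/N = 29000/32 = 3625/4 Hz
Bin index k = f_signal / resolution = 18125/4 / 3625/4 = 5
The signal frequency 18125/4 Hz falls in DFT bin k = 5.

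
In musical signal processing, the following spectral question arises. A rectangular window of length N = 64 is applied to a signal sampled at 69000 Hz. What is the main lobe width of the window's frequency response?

For a rectangular window of length N,
the main lobe width in frequency is 2*f_s/N.
= 2*69000/64 = 8625/4 Hz
This determines the minimum frequency separation for resolving two sinusoids.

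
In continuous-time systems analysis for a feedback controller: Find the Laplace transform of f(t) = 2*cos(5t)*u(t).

Standard pair: cos(wt)*u(t) <-> s/(s^2+w^2)
With w = 5: L{2*cos(5t)*u(t)} = 2s/(s^2+25)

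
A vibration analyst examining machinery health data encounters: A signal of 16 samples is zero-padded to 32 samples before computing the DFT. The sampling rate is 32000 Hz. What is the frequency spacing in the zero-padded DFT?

Original DFT: N = 16, resolution = f_s/N = 32000/16 = 2000 Hz
Zero-padded DFT: N = 32, resolution = f_s/N = 32000/32 = 1000 Hz
Zero-padding interpolates the spectrum (finer frequency grid)
but does NOT improve the true spectral resolution (ability to resolve close frequencies).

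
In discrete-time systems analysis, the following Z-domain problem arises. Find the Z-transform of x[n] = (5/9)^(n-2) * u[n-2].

Time-shifting property: if X(z) = Z{x[n]}, then Z{x[n-d]} = z^(-d) * X(z)
X(z) = z/(z - 5/9) for x[n] = (5/9)^n * u[n]
Z{x[n-2]} = z^(-2) * z/(z - 5/9) = z^(-1)/(z - 5/9)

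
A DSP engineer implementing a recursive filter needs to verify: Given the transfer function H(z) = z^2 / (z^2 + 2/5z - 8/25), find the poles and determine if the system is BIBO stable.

Poles are roots of the denominator: z^2 + 2/5z - 8/25 = 0.
Quadratic formula: z = [-(2/5) +/- sqrt((2/5)^2 - 4*(-8/25))] / 2
Discriminant = 4/25 + 32/25 = 36/25; sqrt = 6/5.
z = (-2/5 +/- 6/5) / 2 => z = 2/5 or z = -4/5.
|p1| = 4/5, |p2| = 2/5.
For BIBO stability, all poles must lie inside the unit circle (|p| < 1).
System is STABLE since both |p| < 1.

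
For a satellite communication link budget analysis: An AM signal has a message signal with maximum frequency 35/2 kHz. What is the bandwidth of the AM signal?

In AM (double-sideband), the bandwidth is twice the message frequency.
BW = 2 * f_m = 2 * 35/2 kHz = 35 kHz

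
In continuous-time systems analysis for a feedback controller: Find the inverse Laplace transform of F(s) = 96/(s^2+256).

Standard pair: w/(s^2+w^2) <-> sin(wt)*u(t)
Recognize w^2 = 256, so w = 16; numerator 96 = 6*16.
f(t) = 6*sin(16t)*u(t)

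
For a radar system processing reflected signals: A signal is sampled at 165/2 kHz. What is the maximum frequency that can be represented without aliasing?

The maximum frequency that can be represented without aliasing
is the Nyquist frequency: f_max = f_s / 2 = 165/2 kHz / 2 = 165/4 kHz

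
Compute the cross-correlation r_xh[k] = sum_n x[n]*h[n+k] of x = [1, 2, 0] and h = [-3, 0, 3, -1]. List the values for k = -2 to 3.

Both sequences indexed from 0 and zero outside their support.
Lags with overlap: k = -2 to 3.
  r_xh[-2] = x[2]*h[0] = 0
  r_xh[-1] = x[1]*h[0] + x[2]*h[1] = -6
  r_xh[0] = x[0]*h[0] + x[1]*h[1] + x[2]*h[2] = -3
  r_xh[1] = x[0]*h[1] + x[1]*h[2] + x[2]*h[3] = 6
  r_xh[2] = x[0]*h[2] + x[1]*h[3] = 1
  r_xh[3] = x[0]*h[3] = -1
r_xh = [0, -6, -3, 6, 1, -1] (for k = -2, ..., 3)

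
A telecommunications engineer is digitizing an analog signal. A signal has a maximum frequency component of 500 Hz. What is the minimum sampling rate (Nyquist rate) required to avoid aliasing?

By the Nyquist-Shannon sampling theorem,
the minimum sampling rate (Nyquist rate) must be at least 2 * f_max.
Nyquist rate = 2 * 500 Hz = 1000 Hz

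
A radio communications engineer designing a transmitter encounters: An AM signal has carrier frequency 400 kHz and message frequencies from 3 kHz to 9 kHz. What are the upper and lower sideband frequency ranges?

Upper sideband (USB) = fc + [fm_low, fm_high] = 400 + [3, 9] = [403, 409] kHz
Lower sideband (LSB) = fc - [fm_high, fm_low] = 400 - [9, 3] = [391, 397] kHz
Total occupied spectrum: 391 kHz to 409 kHz (plus carrier at 400 kHz)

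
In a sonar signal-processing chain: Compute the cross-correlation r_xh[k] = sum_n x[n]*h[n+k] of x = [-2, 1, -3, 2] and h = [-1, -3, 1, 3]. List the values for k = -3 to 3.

Both sequences indexed from 0 and zero outside their support.
Lags with overlap: k = -3 to 3.
  r_xh[-3] = x[3]*h[0] = -2
  r_xh[-2] = x[2]*h[0] + x[3]*h[1] = -3
  r_xh[-1] = x[1]*h[0] + x[2]*h[1] + x[3]*h[2] = 10
  r_xh[0] = x[0]*h[0] + x[1]*h[1] + x[2]*h[2] + x[3]*h[3] = 2
  r_xh[1] = x[0]*h[1] + x[1]*h[2] + x[2]*h[3] = -2
  r_xh[2] = x[0]*h[2] + x[1]*h[3] = 1
  r_xh[3] = x[0]*h[3] = -6
r_xh = [-2, -3, 10, 2, -2, 1, -6] (for k = -3, ..., 3)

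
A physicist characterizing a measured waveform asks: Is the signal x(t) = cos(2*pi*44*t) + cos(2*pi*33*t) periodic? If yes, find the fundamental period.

f1 = 44 Hz, f2 = 33 Hz
Period T1 = 1/44, T2 = 1/33
Ratio T1/T2 = 33/44, which is rational.
The signal is periodic with fundamental period T = 1/GCD(44,33) = 1/11 s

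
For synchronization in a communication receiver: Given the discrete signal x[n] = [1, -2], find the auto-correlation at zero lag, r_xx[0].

The auto-correlation at zero lag r_xx[0] equals the signal energy.
r_xx[0] = sum of x[n]^2 = 1^2 + (-2)^2
= 1 + 4 = 5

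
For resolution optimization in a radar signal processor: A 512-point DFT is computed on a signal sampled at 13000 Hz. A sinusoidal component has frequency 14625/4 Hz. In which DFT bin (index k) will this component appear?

DFT frequency resolution = f_s/N = 13000/512 = 1625/64 Hz
Bin index k = f_signal / resolution = 14625/4 / 1625/64 = 144
The signal frequency 14625/4 Hz falls in DFT bin k = 144.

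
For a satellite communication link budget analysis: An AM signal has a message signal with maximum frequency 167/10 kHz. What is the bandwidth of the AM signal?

In AM (double-sideband), the bandwidth is twice the message frequency.
BW = 2 * f_m = 2 * 167/10 kHz = 167/5 kHz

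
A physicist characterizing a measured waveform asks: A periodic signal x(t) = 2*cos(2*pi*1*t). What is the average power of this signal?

Average power of A*cos(wt) is A^2/2.
P = 2^2 / 2 = 4/2 = 2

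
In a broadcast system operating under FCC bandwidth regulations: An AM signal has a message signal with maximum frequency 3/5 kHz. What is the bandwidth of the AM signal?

In AM (double-sideband), the bandwidth is twice the message frequency.
BW = 2 * f_m = 2 * 3/5 kHz = 6/5 kHz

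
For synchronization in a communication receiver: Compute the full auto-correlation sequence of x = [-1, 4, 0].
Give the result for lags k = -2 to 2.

r_xx[k] = sum_m x[m]*x[m+k], indexed from 0, for k = -2 to 2:
  r_xx[-2] = x[2]*x[0] = 0
  r_xx[-1] = x[1]*x[0] + x[2]*x[1] = -4
  r_xx[0] = x[0]*x[0] + x[1]*x[1] + x[2]*x[2] = 17
  r_xx[1] = x[0]*x[1] + x[1]*x[2] = -4
  r_xx[2] = x[0]*x[2] = 0
r_xx = [0, -4, 17, -4, 0]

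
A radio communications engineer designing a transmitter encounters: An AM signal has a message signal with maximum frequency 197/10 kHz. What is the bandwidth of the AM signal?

In AM (double-sideband), the bandwidth is twice the message frequency.
BW = 2 * f_m = 2 * 197/10 kHz = 197/5 kHz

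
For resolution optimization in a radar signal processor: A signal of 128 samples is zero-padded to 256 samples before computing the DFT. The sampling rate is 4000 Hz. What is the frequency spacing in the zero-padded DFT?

Original DFT: N = 128, resolution = f_s/N = 4000/128 = 125/4 Hz
Zero-padded DFT: N = 256, resolution = f_s/N = 4000/256 = 125/8 Hz
Zero-padding interpolates the spectrum (finer frequency grid)
but does NOT improve the true spectral resolution (ability to resolve close frequencies).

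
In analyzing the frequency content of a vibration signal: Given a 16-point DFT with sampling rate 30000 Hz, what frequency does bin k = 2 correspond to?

The frequency of DFT bin k is: f_k = k * f_s / N
f_2 = 2 * 30000 / 16 = 3750 Hz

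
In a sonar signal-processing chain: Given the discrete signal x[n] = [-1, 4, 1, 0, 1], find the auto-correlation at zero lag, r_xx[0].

The auto-correlation at zero lag r_xx[0] equals the signal energy.
r_xx[0] = sum of x[n]^2 = (-1)^2 + 4^2 + 1^2 + 0^2 + 1^2
= 1 + 16 + 1 + 0 + 1 = 19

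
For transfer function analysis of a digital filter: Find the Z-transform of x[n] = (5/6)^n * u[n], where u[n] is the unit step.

The Z-transform of a^n * u[n] is z/(z-a) for |z| > |a|.
Here a = 5/6, so X(z) = z/(z - (5/6)) = 6z/(6z - 5)
ROC: |z| > 5/6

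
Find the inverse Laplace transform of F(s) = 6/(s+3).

Standard pair: k/(s+a) <-> k*e^(-at)*u(t)
With k=6, a=3: f(t) = 6*e^(-3t)*u(t)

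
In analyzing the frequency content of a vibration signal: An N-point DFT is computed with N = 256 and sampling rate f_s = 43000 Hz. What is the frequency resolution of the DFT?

DFT frequency resolution = f_s / N
= 43000 / 256 = 5375/32 Hz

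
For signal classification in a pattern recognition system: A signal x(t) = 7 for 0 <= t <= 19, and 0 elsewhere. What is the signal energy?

Energy = integral of |x(t)|^2 dt over the signal duration
= 7^2 * 19 = 49 * 19 = 931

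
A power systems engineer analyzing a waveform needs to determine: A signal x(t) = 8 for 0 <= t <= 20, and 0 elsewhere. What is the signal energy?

Energy = integral of |x(t)|^2 dt over the signal duration
= 8^2 * 20 = 64 * 20 = 1280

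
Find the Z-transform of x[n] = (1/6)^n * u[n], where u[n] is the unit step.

The Z-transform of a^n * u[n] is z/(z-a) for |z| > |a|.
Here a = 1/6, so X(z) = z/(z - (1/6)) = 6z/(6z - 1)
ROC: |z| > 1/6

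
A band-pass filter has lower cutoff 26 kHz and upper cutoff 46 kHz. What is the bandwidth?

Bandwidth = f_high - f_low
= 46 kHz - 26 kHz = 20 kHz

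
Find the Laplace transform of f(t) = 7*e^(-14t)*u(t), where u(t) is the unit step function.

Standard Laplace transform pair:
e^(-at)*u(t) <-> 1/(s+a)
With a = 14: L{7*e^(-14t)*u(t)} = 7/(s+14), ROC: Re(s) > -14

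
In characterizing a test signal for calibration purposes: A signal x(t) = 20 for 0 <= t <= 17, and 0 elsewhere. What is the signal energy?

Energy = integral of |x(t)|^2 dt over the signal duration
= 20^2 * 17 = 400 * 17 = 6800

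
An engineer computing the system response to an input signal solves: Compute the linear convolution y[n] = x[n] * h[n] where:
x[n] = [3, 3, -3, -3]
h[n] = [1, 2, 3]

y[n] = sum_k x[k]*h[n-k]. Output length = len(x) + len(h) - 1 = 4 + 3 - 1 = 6.
y[0] = 3*1 = 3
y[1] = 3*1 + 3*2 = 9
y[2] = -3*1 + 3*2 + 3*3 = 12
y[3] = -3*1 + -3*2 + 3*3 = 0
y[4] = -3*2 + -3*3 = -15
y[5] = -3*3 = -9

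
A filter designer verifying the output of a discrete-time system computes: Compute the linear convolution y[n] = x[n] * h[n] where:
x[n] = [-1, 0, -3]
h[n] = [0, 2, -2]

y[n] = sum_k x[k]*h[n-k]. Output length = len(x) + len(h) - 1 = 3 + 3 - 1 = 5.
y[0] = -1*0 = 0
y[1] = 0*0 + -1*2 = -2
y[2] = -3*0 + 0*2 + -1*-2 = 2
y[3] = -3*2 + 0*-2 = -6
y[4] = -3*-2 = 6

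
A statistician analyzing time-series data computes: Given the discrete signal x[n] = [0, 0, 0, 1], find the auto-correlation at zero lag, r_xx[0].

The auto-correlation at zero lag r_xx[0] equals the signal energy.
r_xx[0] = sum of x[n]^2 = 0^2 + 0^2 + 0^2 + 1^2
= 0 + 0 + 0 + 1 = 1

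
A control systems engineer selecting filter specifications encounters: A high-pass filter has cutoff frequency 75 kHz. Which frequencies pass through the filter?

A high-pass filter passes all frequencies above the cutoff frequency 75 kHz and attenuates lower frequencies.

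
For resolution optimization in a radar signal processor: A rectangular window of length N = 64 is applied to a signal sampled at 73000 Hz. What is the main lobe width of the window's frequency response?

For a rectangular window of length N,
the main lobe width in frequency is 2*f_s/N.
= 2*73000/64 = 9125/4 Hz
This determines the minimum frequency separation for resolving two sinusoids.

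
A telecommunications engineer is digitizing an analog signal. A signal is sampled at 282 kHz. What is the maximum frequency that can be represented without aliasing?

The maximum frequency that can be represented without aliasing
is the Nyquist frequency: f_max = f_s / 2 = 282 kHz / 2 = 141 kHz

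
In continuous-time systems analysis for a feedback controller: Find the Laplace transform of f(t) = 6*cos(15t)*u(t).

Standard pair: cos(wt)*u(t) <-> s/(s^2+w^2)
With w = 15: L{6*cos(15t)*u(t)} = 6s/(s^2+225)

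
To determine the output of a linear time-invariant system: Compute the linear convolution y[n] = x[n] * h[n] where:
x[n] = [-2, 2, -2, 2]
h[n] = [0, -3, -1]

y[n] = sum_k x[k]*h[n-k]. Output length = len(x) + len(h) - 1 = 4 + 3 - 1 = 6.
y[0] = -2*0 = 0
y[1] = 2*0 + -2*-3 = 6
y[2] = -2*0 + 2*-3 + -2*-1 = -4
y[3] = 2*0 + -2*-3 + 2*-1 = 4
y[4] = 2*-3 + -2*-1 = -4
y[5] = 2*-1 = -2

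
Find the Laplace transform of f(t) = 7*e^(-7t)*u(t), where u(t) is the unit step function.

Standard Laplace transform pair:
e^(-at)*u(t) <-> 1/(s+a)
With a = 7: L{7*e^(-7t)*u(t)} = 7/(s+7), ROC: Re(s) > -7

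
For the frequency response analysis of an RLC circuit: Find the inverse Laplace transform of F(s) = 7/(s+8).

Standard pair: k/(s+a) <-> k*e^(-at)*u(t)
With k=7, a=8: f(t) = 7*e^(-8t)*u(t)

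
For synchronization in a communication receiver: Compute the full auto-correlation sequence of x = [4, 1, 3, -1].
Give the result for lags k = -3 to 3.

r_xx[k] = sum_m x[m]*x[m+k], indexed from 0, for k = -3 to 3:
  r_xx[-3] = x[3]*x[0] = -4
  r_xx[-2] = x[2]*x[0] + x[3]*x[1] = 11
  r_xx[-1] = x[1]*x[0] + x[2]*x[1] + x[3]*x[2] = 4
  r_xx[0] = x[0]*x[0] + x[1]*x[1] + x[2]*x[2] + x[3]*x[3] = 27
  r_xx[1] = x[0]*x[1] + x[1]*x[2] + x[2]*x[3] = 4
  r_xx[2] = x[0]*x[2] + x[1]*x[3] = 11
  r_xx[3] = x[0]*x[3] = -4
r_xx = [-4, 11, 4, 27, 4, 11, -4]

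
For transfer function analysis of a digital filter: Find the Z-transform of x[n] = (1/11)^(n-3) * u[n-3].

Time-shifting property: if X(z) = Z{x[n]}, then Z{x[n-d]} = z^(-d) * X(z)
X(z) = z/(z - 1/11) for x[n] = (1/11)^n * u[n]
Z{x[n-3]} = z^(-3) * z/(z - 1/11) = z^(-2)/(z - 1/11)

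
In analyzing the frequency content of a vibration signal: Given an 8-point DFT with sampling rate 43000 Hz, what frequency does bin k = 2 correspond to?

The frequency of DFT bin k is: f_k = k * f_s / N
f_2 = 2 * 43000 / 8 = 10750 Hz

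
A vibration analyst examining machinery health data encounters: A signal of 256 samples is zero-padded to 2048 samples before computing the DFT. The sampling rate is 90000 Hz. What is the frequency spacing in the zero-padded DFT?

Original DFT: N = 256, resolution = f_s/N = 90000/256 = 5625/16 Hz
Zero-padded DFT: N = 2048, resolution = f_s/N = 90000/2048 = 5625/128 Hz
Zero-padding interpolates the spectrum (finer frequency grid)
but does NOT improve the true spectral resolution (ability to resolve close frequencies).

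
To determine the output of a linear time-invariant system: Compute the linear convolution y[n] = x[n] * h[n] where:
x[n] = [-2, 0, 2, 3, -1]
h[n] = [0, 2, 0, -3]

y[n] = sum_k x[k]*h[n-k]. Output length = len(x) + len(h) - 1 = 5 + 4 - 1 = 8.
y[0] = -2*0 = 0
y[1] = 0*0 + -2*2 = -4
y[2] = 2*0 + 0*2 + -2*0 = 0
y[3] = 3*0 + 2*2 + 0*0 + -2*-3 = 10
y[4] = -1*0 + 3*2 + 2*0 + 0*-3 = 6
y[5] = -1*2 + 3*0 + 2*-3 = -8
y[6] = -1*0 + 3*-3 = -9
y[7] = -1*-3 = 3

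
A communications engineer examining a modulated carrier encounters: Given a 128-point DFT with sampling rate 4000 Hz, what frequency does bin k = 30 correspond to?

The frequency of DFT bin k is: f_k = k * f_s / N
f_30 = 30 * 4000 / 128 = 1875/2 Hz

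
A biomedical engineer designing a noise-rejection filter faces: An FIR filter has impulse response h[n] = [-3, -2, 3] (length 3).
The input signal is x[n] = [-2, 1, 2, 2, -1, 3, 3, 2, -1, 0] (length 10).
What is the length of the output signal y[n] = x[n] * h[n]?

For linear convolution, the output length is:
len(y) = len(x) + len(h) - 1 = 10 + 3 - 1 = 12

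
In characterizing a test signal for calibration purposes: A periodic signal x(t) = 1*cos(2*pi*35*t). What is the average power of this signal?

Average power of A*cos(wt) is A^2/2.
P = 1^2 / 2 = 1/2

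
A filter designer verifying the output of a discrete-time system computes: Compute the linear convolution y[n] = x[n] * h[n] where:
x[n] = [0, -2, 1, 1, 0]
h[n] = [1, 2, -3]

y[n] = sum_k x[k]*h[n-k]. Output length = len(x) + len(h) - 1 = 5 + 3 - 1 = 7.
y[0] = 0*1 = 0
y[1] = -2*1 + 0*2 = -2
y[2] = 1*1 + -2*2 + 0*-3 = -3
y[3] = 1*1 + 1*2 + -2*-3 = 9
y[4] = 0*1 + 1*2 + 1*-3 = -1
y[5] = 0*2 + 1*-3 = -3
y[6] = 0*-3 = 0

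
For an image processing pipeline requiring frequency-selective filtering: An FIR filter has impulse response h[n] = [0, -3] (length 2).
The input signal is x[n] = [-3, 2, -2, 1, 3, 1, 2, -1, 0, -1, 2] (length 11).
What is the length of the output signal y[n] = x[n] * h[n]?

For linear convolution, the output length is:
len(y) = len(x) + len(h) - 1 = 11 + 2 - 1 = 12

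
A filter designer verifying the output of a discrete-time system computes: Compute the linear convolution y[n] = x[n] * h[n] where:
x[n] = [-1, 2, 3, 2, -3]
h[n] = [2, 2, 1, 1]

y[n] = sum_k x[k]*h[n-k]. Output length = len(x) + len(h) - 1 = 5 + 4 - 1 = 8.
y[0] = -1*2 = -2
y[1] = 2*2 + -1*2 = 2
y[2] = 3*2 + 2*2 + -1*1 = 9
y[3] = 2*2 + 3*2 + 2*1 + -1*1 = 11
y[4] = -3*2 + 2*2 + 3*1 + 2*1 = 3
y[5] = -3*2 + 2*1 + 3*1 = -1
y[6] = -3*1 + 2*1 = -1
y[7] = -3*1 = -3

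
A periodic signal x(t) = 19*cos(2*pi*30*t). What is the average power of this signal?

Average power of A*cos(wt) is A^2/2.
P = 19^2 / 2 = 361/2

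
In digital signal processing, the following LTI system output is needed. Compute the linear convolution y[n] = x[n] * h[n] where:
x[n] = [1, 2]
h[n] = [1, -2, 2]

y[n] = sum_k x[k]*h[n-k]. Output length = len(x) + len(h) - 1 = 2 + 3 - 1 = 4.
y[0] = 1*1 = 1
y[1] = 2*1 + 1*-2 = 0
y[2] = 2*-2 + 1*2 = -2
y[3] = 2*2 = 4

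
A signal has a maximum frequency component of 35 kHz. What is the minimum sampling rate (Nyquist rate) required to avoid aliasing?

By the Nyquist-Shannon sampling theorem,
the minimum sampling rate (Nyquist rate) must be at least 2 * f_max.
Nyquist rate = 2 * 35 kHz = 70 kHz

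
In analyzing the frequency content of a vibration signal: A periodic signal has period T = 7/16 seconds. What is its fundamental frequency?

The fundamental frequency is the reciprocal of the period.
f = 1/T = 1/(7/16) = 16/7 Hz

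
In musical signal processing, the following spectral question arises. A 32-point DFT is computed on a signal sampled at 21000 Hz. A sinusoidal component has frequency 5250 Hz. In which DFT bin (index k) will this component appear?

DFT frequency resolution = f_s/N = 21000/32 = 2625/4 Hz
Bin index k = f_signal / resolution = 5250 / 2625/4 = 8
The signal frequency 5250 Hz falls in DFT bin k = 8.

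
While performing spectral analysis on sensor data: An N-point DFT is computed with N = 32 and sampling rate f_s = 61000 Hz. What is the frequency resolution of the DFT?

DFT frequency resolution = f_s / N
= 61000 / 32 = 7625/4 Hz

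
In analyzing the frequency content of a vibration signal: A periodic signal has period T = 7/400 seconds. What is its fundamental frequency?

The fundamental frequency is the reciprocal of the period.
f = 1/T = 1/(7/400) = 400/7 Hz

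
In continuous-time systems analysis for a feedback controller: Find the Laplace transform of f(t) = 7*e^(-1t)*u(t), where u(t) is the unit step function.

Standard Laplace transform pair:
e^(-at)*u(t) <-> 1/(s+a)
With a = 1: L{7*e^(-1t)*u(t)} = 7/(s+1), ROC: Re(s) > -1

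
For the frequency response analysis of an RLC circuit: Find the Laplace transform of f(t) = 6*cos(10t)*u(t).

Standard pair: cos(wt)*u(t) <-> s/(s^2+w^2)
With w = 10: L{6*cos(10t)*u(t)} = 6s/(s^2+100)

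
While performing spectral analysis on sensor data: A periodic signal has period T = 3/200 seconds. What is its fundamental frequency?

The fundamental frequency is the reciprocal of the period.
f = 1/T = 1/(3/200) = 200/3 Hz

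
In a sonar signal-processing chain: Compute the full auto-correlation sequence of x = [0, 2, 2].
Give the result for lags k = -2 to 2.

r_xx[k] = sum_m x[m]*x[m+k], indexed from 0, for k = -2 to 2:
  r_xx[-2] = x[2]*x[0] = 0
  r_xx[-1] = x[1]*x[0] + x[2]*x[1] = 4
  r_xx[0] = x[0]*x[0] + x[1]*x[1] + x[2]*x[2] = 8
  r_xx[1] = x[0]*x[1] + x[1]*x[2] = 4
  r_xx[2] = x[0]*x[2] = 0
r_xx = [0, 4, 8, 4, 0]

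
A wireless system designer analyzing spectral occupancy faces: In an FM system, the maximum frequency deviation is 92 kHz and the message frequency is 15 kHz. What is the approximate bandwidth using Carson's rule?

Carson's rule: BW = 2*(delta_f + f_m)
= 2*(92 + 15) kHz = 214 kHz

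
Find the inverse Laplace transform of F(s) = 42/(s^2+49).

Standard pair: w/(s^2+w^2) <-> sin(wt)*u(t)
Recognize w^2 = 49, so w = 7; numerator 42 = 6*7.
f(t) = 6*sin(7t)*u(t)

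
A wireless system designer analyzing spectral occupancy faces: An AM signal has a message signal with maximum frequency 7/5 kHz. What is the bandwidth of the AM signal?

In AM (double-sideband), the bandwidth is twice the message frequency.
BW = 2 * f_m = 2 * 7/5 kHz = 14/5 kHz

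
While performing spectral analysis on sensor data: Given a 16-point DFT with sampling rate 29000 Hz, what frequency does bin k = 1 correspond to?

The frequency of DFT bin k is: f_k = k * f_s / N
f_1 = 1 * 29000 / 16 = 3625/2 Hz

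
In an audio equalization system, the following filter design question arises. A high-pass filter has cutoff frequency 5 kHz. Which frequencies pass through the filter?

A high-pass filter passes all frequencies above the cutoff frequency 5 kHz and attenuates lower frequencies.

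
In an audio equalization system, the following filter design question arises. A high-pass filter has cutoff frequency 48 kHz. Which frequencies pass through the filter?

A high-pass filter passes all frequencies above the cutoff frequency 48 kHz and attenuates lower frequencies.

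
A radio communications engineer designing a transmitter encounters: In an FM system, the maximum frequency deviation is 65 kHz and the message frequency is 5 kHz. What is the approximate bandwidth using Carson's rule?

Carson's rule: BW = 2*(delta_f + f_m)
= 2*(65 + 5) kHz = 140 kHz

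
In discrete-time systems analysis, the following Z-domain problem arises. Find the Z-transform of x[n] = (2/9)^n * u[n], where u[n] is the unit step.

The Z-transform of a^n * u[n] is z/(z-a) for |z| > |a|.
Here a = 2/9, so X(z) = z/(z - (2/9)) = 9z/(9z - 2)
ROC: |z| > 2/9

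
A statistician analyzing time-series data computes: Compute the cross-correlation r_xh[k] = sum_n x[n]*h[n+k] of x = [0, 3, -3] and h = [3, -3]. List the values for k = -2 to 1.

Both sequences indexed from 0 and zero outside their support.
Lags with overlap: k = -2 to 1.
  r_xh[-2] = x[2]*h[0] = -9
  r_xh[-1] = x[1]*h[0] + x[2]*h[1] = 18
  r_xh[0] = x[0]*h[0] + x[1]*h[1] = -9
  r_xh[1] = x[0]*h[1] = 0
r_xh = [-9, 18, -9, 0] (for k = -2, ..., 1)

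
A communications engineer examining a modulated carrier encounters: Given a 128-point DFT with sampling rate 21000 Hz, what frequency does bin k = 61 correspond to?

The frequency of DFT bin k is: f_k = k * f_s / N
f_61 = 61 * 21000 / 128 = 160125/16 Hz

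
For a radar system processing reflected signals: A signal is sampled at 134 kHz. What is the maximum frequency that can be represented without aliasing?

The maximum frequency that can be represented without aliasing
is the Nyquist frequency: f_max = f_s / 2 = 134 kHz / 2 = 67 kHz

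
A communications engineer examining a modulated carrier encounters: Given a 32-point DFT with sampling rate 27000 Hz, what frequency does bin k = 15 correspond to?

The frequency of DFT bin k is: f_k = k * f_s / N
f_15 = 15 * 27000 / 32 = 50625/4 Hz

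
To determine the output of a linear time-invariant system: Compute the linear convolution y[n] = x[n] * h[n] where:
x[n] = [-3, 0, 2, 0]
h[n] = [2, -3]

y[n] = sum_k x[k]*h[n-k]. Output length = len(x) + len(h) - 1 = 4 + 2 - 1 = 5.
y[0] = -3*2 = -6
y[1] = 0*2 + -3*-3 = 9
y[2] = 2*2 + 0*-3 = 4
y[3] = 0*2 + 2*-3 = -6
y[4] = 0*-3 = 0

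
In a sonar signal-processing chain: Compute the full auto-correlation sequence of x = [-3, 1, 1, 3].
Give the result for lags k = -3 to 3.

r_xx[k] = sum_m x[m]*x[m+k], indexed from 0, for k = -3 to 3:
  r_xx[-3] = x[3]*x[0] = -9
  r_xx[-2] = x[2]*x[0] + x[3]*x[1] = 0
  r_xx[-1] = x[1]*x[0] + x[2]*x[1] + x[3]*x[2] = 1
  r_xx[0] = x[0]*x[0] + x[1]*x[1] + x[2]*x[2] + x[3]*x[3] = 20
  r_xx[1] = x[0]*x[1] + x[1]*x[2] + x[2]*x[3] = 1
  r_xx[2] = x[0]*x[2] + x[1]*x[3] = 0
  r_xx[3] = x[0]*x[3] = -9
r_xx = [-9, 0, 1, 20, 1, 0, -9]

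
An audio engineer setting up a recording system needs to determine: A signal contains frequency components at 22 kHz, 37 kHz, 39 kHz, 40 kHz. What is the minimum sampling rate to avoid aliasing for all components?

The highest frequency component is f_max = 40 kHz.
Nyquist rate = 2 * f_max = 2 * 40 kHz = 80 kHz.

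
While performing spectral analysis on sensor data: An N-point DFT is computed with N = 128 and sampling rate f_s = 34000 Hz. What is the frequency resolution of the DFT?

DFT frequency resolution = f_s / N
= 34000 / 128 = 2125/8 Hz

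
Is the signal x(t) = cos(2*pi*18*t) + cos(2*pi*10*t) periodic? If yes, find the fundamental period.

f1 = 18 Hz, f2 = 10 Hz
Period T1 = 1/18, T2 = 1/10
Ratio T1/T2 = 10/18, which is rational.
The signal is periodic with fundamental period T = 1/GCD(18,10) = 1/2 s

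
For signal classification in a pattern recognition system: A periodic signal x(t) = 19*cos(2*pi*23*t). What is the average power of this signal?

Average power of A*cos(wt) is A^2/2.
P = 19^2 / 2 = 361/2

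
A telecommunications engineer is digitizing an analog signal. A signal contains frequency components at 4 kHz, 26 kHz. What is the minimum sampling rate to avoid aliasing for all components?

The highest frequency component is f_max = 26 kHz.
Nyquist rate = 2 * f_max = 2 * 26 kHz = 52 kHz.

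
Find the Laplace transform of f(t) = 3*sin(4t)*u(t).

Standard pair: sin(wt)*u(t) <-> w/(s^2+w^2)
With w = 4: L{3*sin(4t)*u(t)} = 12/(s^2+16)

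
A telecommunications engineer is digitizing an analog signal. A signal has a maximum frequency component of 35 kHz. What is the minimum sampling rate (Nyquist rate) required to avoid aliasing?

By the Nyquist-Shannon sampling theorem,
the minimum sampling rate (Nyquist rate) must be at least 2 * f_max.
Nyquist rate = 2 * 35 kHz = 70 kHz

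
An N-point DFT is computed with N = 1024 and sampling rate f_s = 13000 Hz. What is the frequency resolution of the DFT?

DFT frequency resolution = f_s / N
= 13000 / 1024 = 1625/128 Hz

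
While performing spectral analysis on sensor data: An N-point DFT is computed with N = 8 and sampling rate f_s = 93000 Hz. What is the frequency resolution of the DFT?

DFT frequency resolution = f_s / N
= 93000 / 8 = 11625 Hz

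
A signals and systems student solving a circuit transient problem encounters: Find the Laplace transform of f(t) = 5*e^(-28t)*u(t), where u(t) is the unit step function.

Standard Laplace transform pair:
e^(-at)*u(t) <-> 1/(s+a)
With a = 28: L{5*e^(-28t)*u(t)} = 5/(s+28), ROC: Re(s) > -28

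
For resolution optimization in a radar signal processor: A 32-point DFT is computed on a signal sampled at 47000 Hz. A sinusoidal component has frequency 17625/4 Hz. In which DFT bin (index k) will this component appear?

DFT frequency resolution = f_s/N = 47000/32 = 5875/4 Hz
Bin index k = f_signal / resolution = 17625/4 / 5875/4 = 3
The signal frequency 17625/4 Hz falls in DFT bin k = 3.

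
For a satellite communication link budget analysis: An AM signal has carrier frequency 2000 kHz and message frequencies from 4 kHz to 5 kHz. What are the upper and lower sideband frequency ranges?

Upper sideband (USB) = fc + [fm_low, fm_high] = 2000 + [4, 5] = [2004, 2005] kHz
Lower sideband (LSB) = fc - [fm_high, fm_low] = 2000 - [5, 4] = [1995, 1996] kHz
Total occupied spectrum: 1995 kHz to 2005 kHz (plus carrier at 2000 kHz)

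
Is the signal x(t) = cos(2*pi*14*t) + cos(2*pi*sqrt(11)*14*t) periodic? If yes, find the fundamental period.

f1 = 14 Hz, f2 = 14*sqrt(11) Hz
Ratio f2/f1 = sqrt(11), which is irrational.
Since the frequency ratio is irrational, no common period exists.
The signal is not periodic.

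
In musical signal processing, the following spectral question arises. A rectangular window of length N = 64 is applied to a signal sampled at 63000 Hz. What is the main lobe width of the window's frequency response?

For a rectangular window of length N,
the main lobe width in frequency is 2*f_s/N.
= 2*63000/64 = 7875/4 Hz
This determines the minimum frequency separation for resolving two sinusoids.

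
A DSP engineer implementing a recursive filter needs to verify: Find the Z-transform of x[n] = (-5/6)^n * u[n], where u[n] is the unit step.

The Z-transform of a^n * u[n] is z/(z-a) for |z| > |a|.
Here a = -5/6, so X(z) = z/(z - (-5/6)) = 6z/(6z + 5)
ROC: |z| > 5/6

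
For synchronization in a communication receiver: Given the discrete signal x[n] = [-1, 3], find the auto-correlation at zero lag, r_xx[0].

The auto-correlation at zero lag r_xx[0] equals the signal energy.
r_xx[0] = sum of x[n]^2 = (-1)^2 + 3^2
= 1 + 9 = 10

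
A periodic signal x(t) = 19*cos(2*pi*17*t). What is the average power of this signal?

Average power of A*cos(wt) is A^2/2.
P = 19^2 / 2 = 361/2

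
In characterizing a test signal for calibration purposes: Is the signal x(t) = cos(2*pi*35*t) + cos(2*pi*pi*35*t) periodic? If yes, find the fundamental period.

f1 = 35 Hz, f2 = 35*pi Hz
Ratio f2/f1 = pi, which is irrational.
Since the frequency ratio is irrational, no common period exists.
The signal is not periodic.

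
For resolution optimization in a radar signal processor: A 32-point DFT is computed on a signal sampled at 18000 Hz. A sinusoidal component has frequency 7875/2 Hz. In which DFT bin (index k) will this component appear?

DFT frequency resolution = f_s/N = 18000/32 = 1125/2 Hz
Bin index k = f_signal / resolution = 7875/2 / 1125/2 = 7
The signal frequency 7875/2 Hz falls in DFT bin k = 7.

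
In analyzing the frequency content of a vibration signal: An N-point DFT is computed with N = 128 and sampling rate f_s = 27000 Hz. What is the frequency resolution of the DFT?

DFT frequency resolution = f_s / N
= 27000 / 128 = 3375/16 Hz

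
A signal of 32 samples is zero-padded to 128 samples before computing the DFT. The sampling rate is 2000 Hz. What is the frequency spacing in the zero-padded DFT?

Original DFT: N = 32, resolution = f_s/N = 2000/32 = 125/2 Hz
Zero-padded DFT: N = 128, resolution = f_s/N = 2000/128 = 125/8 Hz
Zero-padding interpolates the spectrum (finer frequency grid)
but does NOT improve the true spectral resolution (ability to resolve close frequencies).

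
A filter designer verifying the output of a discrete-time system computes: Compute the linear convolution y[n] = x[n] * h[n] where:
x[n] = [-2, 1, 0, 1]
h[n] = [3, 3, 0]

y[n] = sum_k x[k]*h[n-k]. Output length = len(x) + len(h) - 1 = 4 + 3 - 1 = 6.
y[0] = -2*3 = -6
y[1] = 1*3 + -2*3 = -3
y[2] = 0*3 + 1*3 + -2*0 = 3
y[3] = 1*3 + 0*3 + 1*0 = 3
y[4] = 1*3 + 0*0 = 3
y[5] = 1*0 = 0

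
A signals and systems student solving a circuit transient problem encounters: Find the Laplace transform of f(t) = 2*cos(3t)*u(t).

Standard pair: cos(wt)*u(t) <-> s/(s^2+w^2)
With w = 3: L{2*cos(3t)*u(t)} = 2s/(s^2+9)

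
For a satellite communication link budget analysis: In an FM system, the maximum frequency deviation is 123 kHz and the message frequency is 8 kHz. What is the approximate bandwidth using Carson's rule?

Carson's rule: BW = 2*(delta_f + f_m)
= 2*(123 + 8) kHz = 262 kHz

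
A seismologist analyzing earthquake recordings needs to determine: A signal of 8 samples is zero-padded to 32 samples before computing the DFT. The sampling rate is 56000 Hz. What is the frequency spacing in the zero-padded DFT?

Original DFT: N = 8, resolution = f_s/N = 56000/8 = 7000 Hz
Zero-padded DFT: N = 32, resolution = f_s/N = 56000/32 = 1750 Hz
Zero-padding interpolates the spectrum (finer frequency grid)
but does NOT improve the true spectral resolution (ability to resolve close frequencies).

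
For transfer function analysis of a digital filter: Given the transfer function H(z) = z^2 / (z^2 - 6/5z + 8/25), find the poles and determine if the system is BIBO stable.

Poles are roots of the denominator: z^2 - 6/5z + 8/25 = 0.
Quadratic formula: z = [-(-6/5) +/- sqrt((-6/5)^2 - 4*(8/25))] / 2
Discriminant = 36/25 - 32/25 = 4/25; sqrt = 2/5.
z = (6/5 +/- 2/5) / 2 => z = 4/5 or z = 2/5.
|p1| = 4/5, |p2| = 2/5.
For BIBO stability, all poles must lie inside the unit circle (|p| < 1).
System is STABLE since both |p| < 1.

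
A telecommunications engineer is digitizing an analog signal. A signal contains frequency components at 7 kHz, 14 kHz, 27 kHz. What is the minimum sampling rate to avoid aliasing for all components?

The highest frequency component is f_max = 27 kHz.
Nyquist rate = 2 * f_max = 2 * 27 kHz = 54 kHz.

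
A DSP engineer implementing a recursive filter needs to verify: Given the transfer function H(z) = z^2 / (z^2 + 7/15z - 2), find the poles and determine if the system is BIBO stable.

Poles are roots of the denominator: z^2 + 7/15z - 2 = 0.
Quadratic formula: z = [-(7/15) +/- sqrt((7/15)^2 - 4*(-2))] / 2
Discriminant = 49/225 + 8 = 1849/225; sqrt = 43/15.
z = (-7/15 +/- 43/15) / 2 => z = 6/5 or z = -5/3.
|p1| = 6/5, |p2| = 5/3.
For BIBO stability, all poles must lie inside the unit circle (|p| < 1).
System is UNSTABLE since at least one |p| >= 1.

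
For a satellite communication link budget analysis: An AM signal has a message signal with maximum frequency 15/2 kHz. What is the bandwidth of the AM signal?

In AM (double-sideband), the bandwidth is twice the message frequency.
BW = 2 * f_m = 2 * 15/2 kHz = 15 kHz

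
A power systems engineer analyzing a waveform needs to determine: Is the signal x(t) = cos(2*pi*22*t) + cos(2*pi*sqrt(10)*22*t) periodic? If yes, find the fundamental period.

f1 = 22 Hz, f2 = 22*sqrt(10) Hz
Ratio f2/f1 = sqrt(10), which is irrational.
Since the frequency ratio is irrational, no common period exists.
The signal is not periodic.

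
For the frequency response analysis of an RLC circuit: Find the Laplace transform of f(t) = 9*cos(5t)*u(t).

Standard pair: cos(wt)*u(t) <-> s/(s^2+w^2)
With w = 5: L{9*cos(5t)*u(t)} = 9s/(s^2+25)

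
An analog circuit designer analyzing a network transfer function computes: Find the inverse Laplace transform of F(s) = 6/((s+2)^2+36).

Standard pair: w/((s+a)^2+w^2) <-> e^(-at)*sin(wt)*u(t)
With a=2, w=6: f(t) = e^(-2t)*sin(6t)*u(t)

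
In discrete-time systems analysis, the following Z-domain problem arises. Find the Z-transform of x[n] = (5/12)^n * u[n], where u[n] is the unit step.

The Z-transform of a^n * u[n] is z/(z-a) for |z| > |a|.
Here a = 5/12, so X(z) = z/(z - (5/12)) = 12z/(12z - 5)
ROC: |z| > 5/12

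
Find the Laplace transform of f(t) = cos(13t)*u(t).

Standard pair: cos(wt)*u(t) <-> s/(s^2+w^2)
With w = 13: L{cos(13t)*u(t)} = s/(s^2+169)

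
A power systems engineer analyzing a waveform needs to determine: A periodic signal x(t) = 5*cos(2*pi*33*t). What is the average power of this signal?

Average power of A*cos(wt) is A^2/2.
P = 5^2 / 2 = 25/2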